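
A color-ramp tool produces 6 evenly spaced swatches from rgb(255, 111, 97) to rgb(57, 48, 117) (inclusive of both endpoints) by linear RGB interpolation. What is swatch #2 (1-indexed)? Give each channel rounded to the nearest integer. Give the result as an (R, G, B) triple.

(215, 98, 101)

With 6 swatches and endpoints inclusive, swatch 2 sits at t = (2 − 1)/(6 − 1) = 1/5 ≈ 0.2.
R = 255 + 0.2 × (57 − 255) = 215.4 → 215
G = 111 + 0.2 × (48 − 111) = 98.4 → 98
B = 97 + 0.2 × (117 − 97) = 101 → 101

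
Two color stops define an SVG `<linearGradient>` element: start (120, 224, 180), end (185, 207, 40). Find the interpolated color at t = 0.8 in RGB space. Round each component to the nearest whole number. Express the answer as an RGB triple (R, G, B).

R = 120 + 0.8 × (185 − 120) = 120 + 0.8 × 65 = 172 → 172
G = 224 + 0.8 × (207 − 224) = 224 + 0.8 × -17 = 210.4 → 210
B = 180 + 0.8 × (40 − 180) = 180 + 0.8 × -140 = 68 → 68
So the blended color is (172, 210, 68), about #acd244.

(172, 210, 68)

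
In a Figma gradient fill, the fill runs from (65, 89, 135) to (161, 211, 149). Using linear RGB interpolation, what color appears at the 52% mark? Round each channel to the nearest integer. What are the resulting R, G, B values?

(115, 152, 142)

52% corresponds to t = 0.52.
R = 65 + 0.52 × (161 − 65) = 65 + 0.52 × 96 = 114.92 → 115
G = 89 + 0.52 × (211 − 89) = 89 + 0.52 × 122 = 152.44 → 152
B = 135 + 0.52 × (149 − 135) = 135 + 0.52 × 14 = 142.28 → 142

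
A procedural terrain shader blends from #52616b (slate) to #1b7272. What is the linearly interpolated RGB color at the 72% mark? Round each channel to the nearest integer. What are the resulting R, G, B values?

#52616b → (82, 97, 107); #1b7272 → (27, 114, 114).
72% corresponds to t = 0.72.
R = 82 + 0.72 × (27 − 82) = 82 + 0.72 × -55 = 42.4 → 42
G = 97 + 0.72 × (114 − 97) = 97 + 0.72 × 17 = 109.24 → 109
B = 107 + 0.72 × (114 − 107) = 107 + 0.72 × 7 = 112.04 → 112

(42, 109, 112)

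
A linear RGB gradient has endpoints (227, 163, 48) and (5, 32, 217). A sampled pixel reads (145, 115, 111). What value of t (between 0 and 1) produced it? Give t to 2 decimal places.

Invert the lerp on the R channel (largest span, 222): t = (145 − 227) / (5 − 227) = -82/-222 = 0.36937.
Check on G: (115 − 163)/(32 − 163) = 0.3664 ✓

0.37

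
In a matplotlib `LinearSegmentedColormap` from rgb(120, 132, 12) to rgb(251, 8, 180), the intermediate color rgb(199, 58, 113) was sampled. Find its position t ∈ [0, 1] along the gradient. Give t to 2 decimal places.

Invert the lerp on the B channel (largest span, 168): t = (113 − 12) / (180 − 12) = 101/168 = 0.60119.
Check on R: (199 − 120)/(251 − 120) = 0.6031 ✓

0.60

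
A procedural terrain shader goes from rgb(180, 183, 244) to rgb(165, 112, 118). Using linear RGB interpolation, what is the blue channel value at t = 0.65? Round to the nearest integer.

B = 244 + 0.65 × (118 − 244) = 162.1 → 162

162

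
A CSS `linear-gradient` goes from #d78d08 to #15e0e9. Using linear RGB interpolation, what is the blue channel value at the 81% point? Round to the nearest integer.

190

B₁ = 8 (from #d78d08), B₂ = 233 (from #15e0e9).
B = 8 + 0.81 × (233 − 8) = 190.25 → 190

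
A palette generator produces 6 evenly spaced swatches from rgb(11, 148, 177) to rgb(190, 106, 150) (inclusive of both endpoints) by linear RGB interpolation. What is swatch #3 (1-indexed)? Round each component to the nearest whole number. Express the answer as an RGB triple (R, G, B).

With 6 swatches and endpoints inclusive, swatch 3 sits at t = (3 − 1)/(6 − 1) = 2/5 ≈ 0.4.
R = 11 + 0.4 × (190 − 11) = 82.6 → 83
G = 148 + 0.4 × (106 − 148) = 131.2 → 131
B = 177 + 0.4 × (150 − 177) = 166.2 → 166

(83, 131, 166)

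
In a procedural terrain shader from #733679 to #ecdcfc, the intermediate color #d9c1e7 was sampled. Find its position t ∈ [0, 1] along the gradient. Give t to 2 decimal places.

Invert the lerp on the G channel (largest span, 166): t = (193 − 54) / (220 − 54) = 139/166 = 0.83735.
Check on R: (217 − 115)/(236 − 115) = 0.843 ✓

0.84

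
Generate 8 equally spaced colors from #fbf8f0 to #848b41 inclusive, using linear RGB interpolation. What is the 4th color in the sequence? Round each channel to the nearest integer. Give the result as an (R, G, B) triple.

With 8 swatches and endpoints inclusive, swatch 4 sits at t = (4 − 1)/(8 − 1) = 3/7 ≈ 0.4286.
#fbf8f0 → (251, 248, 240); #848b41 → (132, 139, 65).
R = 251 + 0.4286 × (132 − 251) = 199.997 → 200
G = 248 + 0.4286 × (139 − 248) = 201.283 → 201
B = 240 + 0.4286 × (65 − 240) = 164.995 → 165

(200, 201, 165)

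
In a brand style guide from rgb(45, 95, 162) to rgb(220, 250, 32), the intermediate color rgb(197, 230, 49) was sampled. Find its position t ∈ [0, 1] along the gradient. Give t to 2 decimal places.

Invert the lerp on the R channel (largest span, 175): t = (197 − 45) / (220 − 45) = 152/175 = 0.86857.
Check on G: (230 − 95)/(250 − 95) = 0.871 ✓

0.87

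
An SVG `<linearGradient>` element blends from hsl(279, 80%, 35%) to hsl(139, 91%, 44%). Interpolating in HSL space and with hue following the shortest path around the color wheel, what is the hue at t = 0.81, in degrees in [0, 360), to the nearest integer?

166

Hue arc: Δh = 139 − 279 = -140° (|Δh| ≤ 180, already the shorter path).
H = 279 + 0.81 × (-140) = 165.6 → 166°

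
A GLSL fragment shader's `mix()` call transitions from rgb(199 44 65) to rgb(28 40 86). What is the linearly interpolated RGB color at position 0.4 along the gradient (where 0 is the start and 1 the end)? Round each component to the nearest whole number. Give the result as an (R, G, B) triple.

(131, 42, 73)

R = 199 + 0.4 × (28 − 199) = 199 + 0.4 × -171 = 130.6 → 131
G = 44 + 0.4 × (40 − 44) = 44 + 0.4 × -4 = 42.4 → 42
B = 65 + 0.4 × (86 − 65) = 65 + 0.4 × 21 = 73.4 → 73
So the blended color is (131, 42, 73), about #832a49.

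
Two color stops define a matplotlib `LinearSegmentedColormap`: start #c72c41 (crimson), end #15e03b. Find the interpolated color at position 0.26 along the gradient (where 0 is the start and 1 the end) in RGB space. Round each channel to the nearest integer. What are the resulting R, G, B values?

#c72c41 → (199, 44, 65); #15e03b → (21, 224, 59).
R = 199 + 0.26 × (21 − 199) = 199 + 0.26 × -178 = 152.72 → 153
G = 44 + 0.26 × (224 − 44) = 44 + 0.26 × 180 = 90.8 → 91
B = 65 + 0.26 × (59 − 65) = 65 + 0.26 × -6 = 63.44 → 63

(153, 91, 63)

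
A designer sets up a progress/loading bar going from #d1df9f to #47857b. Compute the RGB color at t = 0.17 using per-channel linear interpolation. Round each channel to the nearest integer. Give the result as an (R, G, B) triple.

(186, 208, 153)

#d1df9f → (209, 223, 159); #47857b → (71, 133, 123).
R = 209 + 0.17 × (71 − 209) = 209 + 0.17 × -138 = 185.54 → 186
G = 223 + 0.17 × (133 − 223) = 223 + 0.17 × -90 = 207.7 → 208
B = 159 + 0.17 × (123 − 159) = 159 + 0.17 × -36 = 152.88 → 153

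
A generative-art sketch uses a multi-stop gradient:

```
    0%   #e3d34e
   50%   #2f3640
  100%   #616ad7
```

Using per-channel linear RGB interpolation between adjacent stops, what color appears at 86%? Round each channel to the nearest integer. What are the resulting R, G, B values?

86% lies between the 50% and 100% stops, so the local fraction is t = (86 − 50)/(100 − 50) = 36/50 ≈ 0.72.
#2f3640 → (47, 54, 64); #616ad7 → (97, 106, 215).
R = 47 + 0.72 × (97 − 47) = 83 → 83
G = 54 + 0.72 × (106 − 54) = 91.44 → 91
B = 64 + 0.72 × (215 − 64) = 172.72 → 173

(83, 91, 173)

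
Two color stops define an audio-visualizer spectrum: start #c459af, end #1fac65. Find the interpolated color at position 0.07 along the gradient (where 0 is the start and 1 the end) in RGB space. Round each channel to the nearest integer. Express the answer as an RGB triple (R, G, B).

(184, 95, 170)

#c459af → (196, 89, 175); #1fac65 → (31, 172, 101).
R = 196 + 0.07 × (31 − 196) = 196 + 0.07 × -165 = 184.45 → 184
G = 89 + 0.07 × (172 − 89) = 89 + 0.07 × 83 = 94.81 → 95
B = 175 + 0.07 × (101 − 175) = 175 + 0.07 × -74 = 169.82 → 170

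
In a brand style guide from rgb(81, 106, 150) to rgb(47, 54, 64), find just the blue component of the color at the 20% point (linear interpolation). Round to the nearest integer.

B = 150 + 0.2 × (64 − 150) = 132.8 → 133

133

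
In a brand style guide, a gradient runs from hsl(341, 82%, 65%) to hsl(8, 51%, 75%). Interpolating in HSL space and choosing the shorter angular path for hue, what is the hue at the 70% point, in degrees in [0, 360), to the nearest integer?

Hue: 8 − 341 = -333°, but |-333| > 180 so the shorter arc goes the other way: Δh = -333 + 360 = 27°.
H = 341 + 0.7 × (27) = 359.9 → 360 → 360 mod 360 = 0°

0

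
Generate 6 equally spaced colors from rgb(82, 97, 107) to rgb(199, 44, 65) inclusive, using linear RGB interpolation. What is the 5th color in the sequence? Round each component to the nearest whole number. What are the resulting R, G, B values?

With 6 swatches and endpoints inclusive, swatch 5 sits at t = (5 − 1)/(6 − 1) = 4/5 ≈ 0.8.
R = 82 + 0.8 × (199 − 82) = 175.6 → 176
G = 97 + 0.8 × (44 − 97) = 54.6 → 55
B = 107 + 0.8 × (65 − 107) = 73.4 → 73

(176, 55, 73)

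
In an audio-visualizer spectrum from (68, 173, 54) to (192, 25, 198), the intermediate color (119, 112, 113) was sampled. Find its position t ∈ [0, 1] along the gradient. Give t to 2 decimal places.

Invert the lerp on the G channel (largest span, 148): t = (112 − 173) / (25 − 173) = -61/-148 = 0.41216.
Check on R: (119 − 68)/(192 − 68) = 0.4113 ✓

0.41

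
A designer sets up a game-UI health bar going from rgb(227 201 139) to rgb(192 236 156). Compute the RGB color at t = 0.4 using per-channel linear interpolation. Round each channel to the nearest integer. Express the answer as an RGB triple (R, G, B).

(213, 215, 146)

R = 227 + 0.4 × (192 − 227) = 227 + 0.4 × -35 = 213 → 213
G = 201 + 0.4 × (236 − 201) = 201 + 0.4 × 35 = 215 → 215
B = 139 + 0.4 × (156 − 139) = 139 + 0.4 × 17 = 145.8 → 146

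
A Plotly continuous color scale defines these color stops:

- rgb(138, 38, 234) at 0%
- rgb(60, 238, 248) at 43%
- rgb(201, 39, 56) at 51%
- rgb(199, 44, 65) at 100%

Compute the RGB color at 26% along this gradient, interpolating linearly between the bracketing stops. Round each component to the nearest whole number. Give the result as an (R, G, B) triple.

26% lies between the 0% and 43% stops, so the local fraction is t = (26 − 0)/(43 − 0) = 26/43 ≈ 0.6047.
R = 138 + 0.6047 × (60 − 138) = 90.833 → 91
G = 38 + 0.6047 × (238 − 38) = 158.94 → 159
B = 234 + 0.6047 × (248 − 234) = 242.466 → 242

(91, 159, 242)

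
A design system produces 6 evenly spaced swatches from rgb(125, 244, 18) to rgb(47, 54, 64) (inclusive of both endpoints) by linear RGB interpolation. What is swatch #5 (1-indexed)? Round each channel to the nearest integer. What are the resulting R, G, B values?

With 6 swatches and endpoints inclusive, swatch 5 sits at t = (5 − 1)/(6 − 1) = 4/5 ≈ 0.8.
R = 125 + 0.8 × (47 − 125) = 62.6 → 63
G = 244 + 0.8 × (54 − 244) = 92 → 92
B = 18 + 0.8 × (64 − 18) = 54.8 → 55

(63, 92, 55)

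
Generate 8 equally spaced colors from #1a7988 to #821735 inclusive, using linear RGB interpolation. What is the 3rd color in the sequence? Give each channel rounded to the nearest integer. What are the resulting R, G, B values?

(56, 93, 112)

With 8 swatches and endpoints inclusive, swatch 3 sits at t = (3 − 1)/(8 − 1) = 2/7 ≈ 0.2857.
#1a7988 → (26, 121, 136); #821735 → (130, 23, 53).
R = 26 + 0.2857 × (130 − 26) = 55.713 → 56
G = 121 + 0.2857 × (23 − 121) = 93.001 → 93
B = 136 + 0.2857 × (53 − 136) = 112.287 → 112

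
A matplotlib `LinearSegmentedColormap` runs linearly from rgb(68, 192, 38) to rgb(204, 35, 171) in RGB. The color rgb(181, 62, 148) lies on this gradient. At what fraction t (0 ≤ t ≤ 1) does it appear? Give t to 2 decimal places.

Invert the lerp on the G channel (largest span, 157): t = (62 − 192) / (35 − 192) = -130/-157 = 0.82803.
Check on R: (181 − 68)/(204 − 68) = 0.8309 ✓

0.83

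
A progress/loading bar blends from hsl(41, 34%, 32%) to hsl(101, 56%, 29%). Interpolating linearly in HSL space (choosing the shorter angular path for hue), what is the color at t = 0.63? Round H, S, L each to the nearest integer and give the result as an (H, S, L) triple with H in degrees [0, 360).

Hue arc: Δh = 101 − 41 = 60° (|Δh| ≤ 180, already the shorter path).
H = 41 + 0.63 × (60) = 78.8 → 79°
S = 34 + 0.63 × (56 − 34) = 47.86 → 48%
L = 32 + 0.63 × (29 − 32) = 30.11 → 30%

(79, 48, 30)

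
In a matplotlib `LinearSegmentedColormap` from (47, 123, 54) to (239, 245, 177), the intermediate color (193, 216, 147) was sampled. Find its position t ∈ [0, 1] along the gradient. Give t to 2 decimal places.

0.76

Invert the lerp on the R channel (largest span, 192): t = (193 − 47) / (239 − 47) = 146/192 = 0.76042.
Check on G: (216 − 123)/(245 − 123) = 0.7623 ✓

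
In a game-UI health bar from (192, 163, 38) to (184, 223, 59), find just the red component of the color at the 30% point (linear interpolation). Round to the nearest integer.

R = 192 + 0.3 × (184 − 192) = 189.6 → 190

190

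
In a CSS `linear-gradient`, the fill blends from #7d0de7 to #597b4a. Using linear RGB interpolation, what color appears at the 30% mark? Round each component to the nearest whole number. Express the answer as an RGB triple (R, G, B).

#7d0de7 → (125, 13, 231); #597b4a → (89, 123, 74).
30% corresponds to t = 0.3.
R = 125 + 0.3 × (89 − 125) = 125 + 0.3 × -36 = 114.2 → 114
G = 13 + 0.3 × (123 − 13) = 13 + 0.3 × 110 = 46 → 46
B = 231 + 0.3 × (74 − 231) = 231 + 0.3 × -157 = 183.9 → 184

(114, 46, 184)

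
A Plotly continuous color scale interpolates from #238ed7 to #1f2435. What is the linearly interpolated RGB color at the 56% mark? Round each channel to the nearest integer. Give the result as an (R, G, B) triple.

(33, 83, 124)

#238ed7 → (35, 142, 215); #1f2435 → (31, 36, 53).
56% corresponds to t = 0.56.
R = 35 + 0.56 × (31 − 35) = 35 + 0.56 × -4 = 32.76 → 33
G = 142 + 0.56 × (36 − 142) = 142 + 0.56 × -106 = 82.64 → 83
B = 215 + 0.56 × (53 − 215) = 215 + 0.56 × -162 = 124.28 → 124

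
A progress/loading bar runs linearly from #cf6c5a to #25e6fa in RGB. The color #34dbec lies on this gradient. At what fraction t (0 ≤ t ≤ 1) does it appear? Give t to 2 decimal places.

Invert the lerp on the R channel (largest span, 170): t = (52 − 207) / (37 − 207) = -155/-170 = 0.91176.
Check on G: (219 − 108)/(230 − 108) = 0.9098 ✓

0.91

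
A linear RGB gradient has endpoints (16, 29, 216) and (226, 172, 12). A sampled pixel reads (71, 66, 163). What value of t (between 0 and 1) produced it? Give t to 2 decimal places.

0.26

Invert the lerp on the R channel (largest span, 210): t = (71 − 16) / (226 − 16) = 55/210 = 0.2619.
Check on G: (66 − 29)/(172 − 29) = 0.2587 ✓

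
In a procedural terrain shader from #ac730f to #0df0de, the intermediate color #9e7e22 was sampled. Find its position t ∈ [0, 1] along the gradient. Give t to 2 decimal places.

Invert the lerp on the B channel (largest span, 207): t = (34 − 15) / (222 − 15) = 19/207 = 0.091787.
Check on R: (158 − 172)/(13 − 172) = 0.08805 ✓

0.09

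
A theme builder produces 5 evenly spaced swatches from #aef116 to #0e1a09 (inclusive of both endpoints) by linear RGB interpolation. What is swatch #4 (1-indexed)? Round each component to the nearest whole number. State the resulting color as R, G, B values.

With 5 swatches and endpoints inclusive, swatch 4 sits at t = (4 − 1)/(5 − 1) = 3/4 ≈ 0.75.
#aef116 → (174, 241, 22); #0e1a09 → (14, 26, 9).
R = 174 + 0.75 × (14 − 174) = 54 → 54
G = 241 + 0.75 × (26 − 241) = 79.75 → 80
B = 22 + 0.75 × (9 − 22) = 12.25 → 12

(54, 80, 12)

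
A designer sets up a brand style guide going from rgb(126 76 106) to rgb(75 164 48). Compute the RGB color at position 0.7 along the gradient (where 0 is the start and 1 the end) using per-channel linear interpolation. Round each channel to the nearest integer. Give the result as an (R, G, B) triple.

R = 126 + 0.7 × (75 − 126) = 126 + 0.7 × -51 = 90.3 → 90
G = 76 + 0.7 × (164 − 76) = 76 + 0.7 × 88 = 137.6 → 138
B = 106 + 0.7 × (48 − 106) = 106 + 0.7 × -58 = 65.4 → 65

(90, 138, 65)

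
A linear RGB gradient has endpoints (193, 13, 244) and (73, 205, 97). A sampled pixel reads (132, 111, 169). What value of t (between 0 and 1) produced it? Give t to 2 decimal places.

0.51

Invert the lerp on the G channel (largest span, 192): t = (111 − 13) / (205 − 13) = 98/192 = 0.51042.
Check on R: (132 − 193)/(73 − 193) = 0.5083 ✓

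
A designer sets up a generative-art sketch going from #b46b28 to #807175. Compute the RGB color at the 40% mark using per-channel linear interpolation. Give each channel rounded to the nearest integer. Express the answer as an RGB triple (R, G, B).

#b46b28 → (180, 107, 40); #807175 → (128, 113, 117).
40% corresponds to t = 0.4.
R = 180 + 0.4 × (128 − 180) = 180 + 0.4 × -52 = 159.2 → 159
G = 107 + 0.4 × (113 − 107) = 107 + 0.4 × 6 = 109.4 → 109
B = 40 + 0.4 × (117 − 40) = 40 + 0.4 × 77 = 70.8 → 71

(159, 109, 71)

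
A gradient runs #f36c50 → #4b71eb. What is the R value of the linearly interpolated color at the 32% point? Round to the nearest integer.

R₁ = 243 (from #f36c50), R₂ = 75 (from #4b71eb).
R = 243 + 0.32 × (75 − 243) = 189.24 → 189

189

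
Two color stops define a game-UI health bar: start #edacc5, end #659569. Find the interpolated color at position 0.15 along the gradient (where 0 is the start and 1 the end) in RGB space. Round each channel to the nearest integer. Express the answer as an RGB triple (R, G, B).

(217, 169, 183)

#edacc5 → (237, 172, 197); #659569 → (101, 149, 105).
R = 237 + 0.15 × (101 − 237) = 237 + 0.15 × -136 = 216.6 → 217
G = 172 + 0.15 × (149 − 172) = 172 + 0.15 × -23 = 168.55 → 169
B = 197 + 0.15 × (105 − 197) = 197 + 0.15 × -92 = 183.2 → 183
So the blended color is (217, 169, 183), about #d9a9b7.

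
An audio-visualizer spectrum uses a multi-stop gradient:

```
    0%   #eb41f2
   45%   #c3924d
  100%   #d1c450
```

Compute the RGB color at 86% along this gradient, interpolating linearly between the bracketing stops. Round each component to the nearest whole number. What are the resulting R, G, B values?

86% lies between the 45% and 100% stops, so the local fraction is t = (86 − 45)/(100 − 45) = 41/55 ≈ 0.7455.
#c3924d → (195, 146, 77); #d1c450 → (209, 196, 80).
R = 195 + 0.7455 × (209 − 195) = 205.437 → 205
G = 146 + 0.7455 × (196 − 146) = 183.275 → 183
B = 77 + 0.7455 × (80 − 77) = 79.237 → 79

(205, 183, 79)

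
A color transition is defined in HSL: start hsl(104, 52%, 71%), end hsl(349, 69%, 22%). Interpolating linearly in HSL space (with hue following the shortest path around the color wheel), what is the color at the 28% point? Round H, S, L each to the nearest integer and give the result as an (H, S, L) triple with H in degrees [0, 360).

Hue: 349 − 104 = 245°, but |245| > 180 so the shorter arc goes the other way: Δh = 245 − 360 = -115°.
H = 104 + 0.28 × (-115) = 71.8 → 72°
S = 52 + 0.28 × (69 − 52) = 56.76 → 57%
L = 71 + 0.28 × (22 − 71) = 57.28 → 57%

(72, 57, 57)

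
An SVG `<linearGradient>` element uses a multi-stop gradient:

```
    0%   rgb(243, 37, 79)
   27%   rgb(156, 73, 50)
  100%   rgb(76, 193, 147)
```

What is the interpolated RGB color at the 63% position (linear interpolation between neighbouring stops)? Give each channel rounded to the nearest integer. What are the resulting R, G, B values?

(117, 132, 98)

63% lies between the 27% and 100% stops, so the local fraction is t = (63 − 27)/(100 − 27) = 36/73 ≈ 0.4932.
R = 156 + 0.4932 × (76 − 156) = 116.544 → 117
G = 73 + 0.4932 × (193 − 73) = 132.184 → 132
B = 50 + 0.4932 × (147 − 50) = 97.84 → 98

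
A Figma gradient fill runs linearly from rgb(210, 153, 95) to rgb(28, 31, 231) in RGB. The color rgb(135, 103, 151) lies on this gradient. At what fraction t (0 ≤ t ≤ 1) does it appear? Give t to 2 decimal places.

0.41

Invert the lerp on the R channel (largest span, 182): t = (135 − 210) / (28 − 210) = -75/-182 = 0.41209.
Check on G: (103 − 153)/(31 − 153) = 0.4098 ✓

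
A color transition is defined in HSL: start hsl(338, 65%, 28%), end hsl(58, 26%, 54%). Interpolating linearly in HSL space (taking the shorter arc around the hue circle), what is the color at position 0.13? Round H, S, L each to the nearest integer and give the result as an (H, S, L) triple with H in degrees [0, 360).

Hue: 58 − 338 = -280°, but |-280| > 180 so the shorter arc goes the other way: Δh = -280 + 360 = 80°.
H = 338 + 0.13 × (80) = 348.4 → 348°
S = 65 + 0.13 × (26 − 65) = 59.93 → 60%
L = 28 + 0.13 × (54 − 28) = 31.38 → 31%

(348, 60, 31)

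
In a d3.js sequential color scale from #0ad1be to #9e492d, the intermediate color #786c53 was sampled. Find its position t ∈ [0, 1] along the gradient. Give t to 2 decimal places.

Invert the lerp on the R channel (largest span, 148): t = (120 − 10) / (158 − 10) = 110/148 = 0.74324.
Check on G: (108 − 209)/(73 − 209) = 0.7426 ✓

0.74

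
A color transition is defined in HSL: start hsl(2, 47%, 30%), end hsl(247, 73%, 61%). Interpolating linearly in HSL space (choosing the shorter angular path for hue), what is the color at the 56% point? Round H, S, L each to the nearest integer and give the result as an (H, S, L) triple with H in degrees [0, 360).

(298, 62, 47)

Hue: 247 − 2 = 245°, but |245| > 180 so the shorter arc goes the other way: Δh = 245 − 360 = -115°.
H = 2 + 0.56 × (-115) = -62.4 → -62 → -62 mod 360 = 298°
S = 47 + 0.56 × (73 − 47) = 61.56 → 62%
L = 30 + 0.56 × (61 − 30) = 47.36 → 47%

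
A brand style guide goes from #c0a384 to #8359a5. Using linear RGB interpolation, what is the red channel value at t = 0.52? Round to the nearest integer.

R₁ = 192 (from #c0a384), R₂ = 131 (from #8359a5).
R = 192 + 0.52 × (131 − 192) = 160.28 → 160

160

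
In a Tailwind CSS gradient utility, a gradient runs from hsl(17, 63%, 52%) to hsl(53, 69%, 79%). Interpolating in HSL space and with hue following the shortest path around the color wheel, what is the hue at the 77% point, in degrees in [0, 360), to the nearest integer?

45

Hue arc: Δh = 53 − 17 = 36° (|Δh| ≤ 180, already the shorter path).
H = 17 + 0.77 × (36) = 44.72 → 45°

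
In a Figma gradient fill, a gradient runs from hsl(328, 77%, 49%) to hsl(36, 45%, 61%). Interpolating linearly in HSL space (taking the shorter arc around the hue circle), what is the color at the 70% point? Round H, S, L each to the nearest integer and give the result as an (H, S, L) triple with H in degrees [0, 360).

(16, 55, 57)

Hue: 36 − 328 = -292°, but |-292| > 180 so the shorter arc goes the other way: Δh = -292 + 360 = 68°.
H = 328 + 0.7 × (68) = 375.6 → 376 → 376 mod 360 = 16°
S = 77 + 0.7 × (45 − 77) = 54.6 → 55%
L = 49 + 0.7 × (61 − 49) = 57.4 → 57%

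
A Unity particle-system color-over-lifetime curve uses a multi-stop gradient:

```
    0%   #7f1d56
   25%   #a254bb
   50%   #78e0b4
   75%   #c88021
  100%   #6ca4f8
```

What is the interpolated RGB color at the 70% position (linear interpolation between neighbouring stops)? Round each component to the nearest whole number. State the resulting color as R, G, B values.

70% lies between the 50% and 75% stops, so the local fraction is t = (70 − 50)/(75 − 50) = 20/25 ≈ 0.8.
#78e0b4 → (120, 224, 180); #c88021 → (200, 128, 33).
R = 120 + 0.8 × (200 − 120) = 184 → 184
G = 224 + 0.8 × (128 − 224) = 147.2 → 147
B = 180 + 0.8 × (33 − 180) = 62.4 → 62

(184, 147, 62)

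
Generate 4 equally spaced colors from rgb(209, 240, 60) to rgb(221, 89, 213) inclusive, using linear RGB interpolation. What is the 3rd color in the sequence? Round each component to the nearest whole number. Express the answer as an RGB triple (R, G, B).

With 4 swatches and endpoints inclusive, swatch 3 sits at t = (3 − 1)/(4 − 1) = 2/3 ≈ 0.6667.
R = 209 + 0.6667 × (221 − 209) = 217 → 217
G = 240 + 0.6667 × (89 − 240) = 139.328 → 139
B = 60 + 0.6667 × (213 − 60) = 162.005 → 162

(217, 139, 162)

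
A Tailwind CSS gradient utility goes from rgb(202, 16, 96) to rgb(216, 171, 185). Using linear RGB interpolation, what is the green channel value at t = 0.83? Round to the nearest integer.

G = 16 + 0.83 × (171 − 16) = 144.65 → 145

145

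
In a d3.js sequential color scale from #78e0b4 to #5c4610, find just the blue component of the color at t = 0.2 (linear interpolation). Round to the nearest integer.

B₁ = 180 (from #78e0b4), B₂ = 16 (from #5c4610).
B = 180 + 0.2 × (16 − 180) = 147.2 → 147

147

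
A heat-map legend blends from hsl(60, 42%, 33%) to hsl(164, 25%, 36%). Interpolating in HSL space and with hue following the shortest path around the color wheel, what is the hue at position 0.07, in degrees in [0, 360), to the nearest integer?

67

Hue arc: Δh = 164 − 60 = 104° (|Δh| ≤ 180, already the shorter path).
H = 60 + 0.07 × (104) = 67.28 → 67°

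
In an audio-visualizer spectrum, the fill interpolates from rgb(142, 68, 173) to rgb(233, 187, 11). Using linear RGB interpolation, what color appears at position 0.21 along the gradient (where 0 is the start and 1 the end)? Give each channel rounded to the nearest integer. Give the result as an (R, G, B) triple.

(161, 93, 139)

R = 142 + 0.21 × (233 − 142) = 142 + 0.21 × 91 = 161.11 → 161
G = 68 + 0.21 × (187 − 68) = 68 + 0.21 × 119 = 92.99 → 93
B = 173 + 0.21 × (11 − 173) = 173 + 0.21 × -162 = 138.98 → 139
So the blended color is (161, 93, 139), about #a15d8b.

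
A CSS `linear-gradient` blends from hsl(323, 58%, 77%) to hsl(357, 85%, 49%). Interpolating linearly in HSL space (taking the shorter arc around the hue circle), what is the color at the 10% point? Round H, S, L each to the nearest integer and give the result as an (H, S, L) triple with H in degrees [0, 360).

(326, 61, 74)

Hue arc: Δh = 357 − 323 = 34° (|Δh| ≤ 180, already the shorter path).
H = 323 + 0.1 × (34) = 326.4 → 326°
S = 58 + 0.1 × (85 − 58) = 60.7 → 61%
L = 77 + 0.1 × (49 − 77) = 74.2 → 74%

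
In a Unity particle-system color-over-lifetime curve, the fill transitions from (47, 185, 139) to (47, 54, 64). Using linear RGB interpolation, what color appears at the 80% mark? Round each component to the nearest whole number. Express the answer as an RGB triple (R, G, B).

80% corresponds to t = 0.8.
R = 47 + 0.8 × (47 − 47) = 47 + 0.8 × 0 = 47 → 47
G = 185 + 0.8 × (54 − 185) = 185 + 0.8 × -131 = 80.2 → 80
B = 139 + 0.8 × (64 − 139) = 139 + 0.8 × -75 = 79 → 79
So the blended color is (47, 80, 79), about #2f504f.

(47, 80, 79)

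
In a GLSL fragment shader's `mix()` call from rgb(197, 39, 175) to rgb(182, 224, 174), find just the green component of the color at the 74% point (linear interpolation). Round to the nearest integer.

G = 39 + 0.74 × (224 − 39) = 175.9 → 176

176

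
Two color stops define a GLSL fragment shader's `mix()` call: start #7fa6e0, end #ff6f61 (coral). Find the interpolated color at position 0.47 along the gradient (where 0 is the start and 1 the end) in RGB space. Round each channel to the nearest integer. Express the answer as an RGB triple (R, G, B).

#7fa6e0 → (127, 166, 224); #ff6f61 → (255, 111, 97).
R = 127 + 0.47 × (255 − 127) = 127 + 0.47 × 128 = 187.16 → 187
G = 166 + 0.47 × (111 − 166) = 166 + 0.47 × -55 = 140.15 → 140
B = 224 + 0.47 × (97 − 224) = 224 + 0.47 × -127 = 164.31 → 164

(187, 140, 164)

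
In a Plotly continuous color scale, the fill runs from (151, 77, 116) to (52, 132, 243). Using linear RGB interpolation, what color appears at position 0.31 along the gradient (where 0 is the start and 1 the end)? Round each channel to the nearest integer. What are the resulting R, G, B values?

(120, 94, 155)

R = 151 + 0.31 × (52 − 151) = 151 + 0.31 × -99 = 120.31 → 120
G = 77 + 0.31 × (132 − 77) = 77 + 0.31 × 55 = 94.05 → 94
B = 116 + 0.31 × (243 − 116) = 116 + 0.31 × 127 = 155.37 → 155
So the blended color is (120, 94, 155), about #785e9b.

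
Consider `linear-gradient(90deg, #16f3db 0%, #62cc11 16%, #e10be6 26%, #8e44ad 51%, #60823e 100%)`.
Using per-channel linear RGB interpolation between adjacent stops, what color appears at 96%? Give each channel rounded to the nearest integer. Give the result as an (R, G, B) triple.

(100, 125, 71)

96% lies between the 51% and 100% stops, so the local fraction is t = (96 − 51)/(100 − 51) = 45/49 ≈ 0.9184.
#8e44ad → (142, 68, 173); #60823e → (96, 130, 62).
R = 142 + 0.9184 × (96 − 142) = 99.754 → 100
G = 68 + 0.9184 × (130 − 68) = 124.941 → 125
B = 173 + 0.9184 × (62 − 173) = 71.058 → 71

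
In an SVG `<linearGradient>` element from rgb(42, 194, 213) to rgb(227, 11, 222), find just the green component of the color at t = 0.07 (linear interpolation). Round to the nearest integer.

181

G = 194 + 0.07 × (11 − 194) = 181.19 → 181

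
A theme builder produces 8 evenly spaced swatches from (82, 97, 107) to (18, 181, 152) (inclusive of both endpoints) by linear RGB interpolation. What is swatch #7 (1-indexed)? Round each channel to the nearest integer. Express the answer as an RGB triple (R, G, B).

(27, 169, 146)

With 8 swatches and endpoints inclusive, swatch 7 sits at t = (7 − 1)/(8 − 1) = 6/7 ≈ 0.8571.
R = 82 + 0.8571 × (18 − 82) = 27.146 → 27
G = 97 + 0.8571 × (181 − 97) = 168.996 → 169
B = 107 + 0.8571 × (152 − 107) = 145.57 → 146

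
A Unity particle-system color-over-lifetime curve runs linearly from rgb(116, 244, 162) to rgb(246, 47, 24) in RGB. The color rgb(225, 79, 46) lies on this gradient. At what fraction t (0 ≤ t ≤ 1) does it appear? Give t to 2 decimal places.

Invert the lerp on the G channel (largest span, 197): t = (79 − 244) / (47 − 244) = -165/-197 = 0.83756.
Check on R: (225 − 116)/(246 − 116) = 0.8385 ✓

0.84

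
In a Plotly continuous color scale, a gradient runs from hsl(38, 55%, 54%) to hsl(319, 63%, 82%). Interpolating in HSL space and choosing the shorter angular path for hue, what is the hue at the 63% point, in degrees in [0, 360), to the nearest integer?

348

Hue: 319 − 38 = 281°, but |281| > 180 so the shorter arc goes the other way: Δh = 281 − 360 = -79°.
H = 38 + 0.63 × (-79) = -11.77 → -12 → -12 mod 360 = 348°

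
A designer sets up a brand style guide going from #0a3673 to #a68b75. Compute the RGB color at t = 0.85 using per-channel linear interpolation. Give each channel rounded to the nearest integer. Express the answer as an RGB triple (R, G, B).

#0a3673 → (10, 54, 115); #a68b75 → (166, 139, 117).
R = 10 + 0.85 × (166 − 10) = 10 + 0.85 × 156 = 142.6 → 143
G = 54 + 0.85 × (139 − 54) = 54 + 0.85 × 85 = 126.25 → 126
B = 115 + 0.85 × (117 − 115) = 115 + 0.85 × 2 = 116.7 → 117
So the blended color is (143, 126, 117), about #8f7e75.

(143, 126, 117)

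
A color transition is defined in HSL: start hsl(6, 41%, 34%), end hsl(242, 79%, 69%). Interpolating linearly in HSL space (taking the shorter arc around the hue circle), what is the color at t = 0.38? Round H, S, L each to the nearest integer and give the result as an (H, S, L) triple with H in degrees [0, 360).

Hue: 242 − 6 = 236°, but |236| > 180 so the shorter arc goes the other way: Δh = 236 − 360 = -124°.
H = 6 + 0.38 × (-124) = -41.12 → -41 → -41 mod 360 = 319°
S = 41 + 0.38 × (79 − 41) = 55.44 → 55%
L = 34 + 0.38 × (69 − 34) = 47.3 → 47%

(319, 55, 47)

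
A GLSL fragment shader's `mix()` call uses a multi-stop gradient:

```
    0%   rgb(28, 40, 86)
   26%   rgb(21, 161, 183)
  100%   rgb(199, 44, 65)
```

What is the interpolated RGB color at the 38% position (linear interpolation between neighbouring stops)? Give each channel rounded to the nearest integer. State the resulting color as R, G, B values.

(50, 142, 164)

38% lies between the 26% and 100% stops, so the local fraction is t = (38 − 26)/(100 − 26) = 12/74 ≈ 0.1622.
R = 21 + 0.1622 × (199 − 21) = 49.872 → 50
G = 161 + 0.1622 × (44 − 161) = 142.023 → 142
B = 183 + 0.1622 × (65 − 183) = 163.86 → 164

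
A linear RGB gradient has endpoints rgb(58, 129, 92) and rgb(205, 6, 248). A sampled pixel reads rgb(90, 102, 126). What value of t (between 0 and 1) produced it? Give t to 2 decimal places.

Invert the lerp on the B channel (largest span, 156): t = (126 − 92) / (248 − 92) = 34/156 = 0.21795.
Check on R: (90 − 58)/(205 − 58) = 0.2177 ✓

0.22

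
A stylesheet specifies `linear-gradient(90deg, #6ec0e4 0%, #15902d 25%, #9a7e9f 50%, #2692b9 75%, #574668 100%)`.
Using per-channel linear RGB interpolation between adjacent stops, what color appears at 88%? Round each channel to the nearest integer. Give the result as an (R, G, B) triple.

88% lies between the 75% and 100% stops, so the local fraction is t = (88 − 75)/(100 − 75) = 13/25 ≈ 0.52.
#2692b9 → (38, 146, 185); #574668 → (87, 70, 104).
R = 38 + 0.52 × (87 − 38) = 63.48 → 63
G = 146 + 0.52 × (70 − 146) = 106.48 → 106
B = 185 + 0.52 × (104 − 185) = 142.88 → 143

(63, 106, 143)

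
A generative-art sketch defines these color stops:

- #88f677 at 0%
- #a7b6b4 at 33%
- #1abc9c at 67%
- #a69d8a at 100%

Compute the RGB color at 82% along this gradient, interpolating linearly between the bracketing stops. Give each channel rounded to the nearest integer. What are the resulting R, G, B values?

(90, 174, 148)

82% lies between the 67% and 100% stops, so the local fraction is t = (82 − 67)/(100 − 67) = 15/33 ≈ 0.4545.
#1abc9c → (26, 188, 156); #a69d8a → (166, 157, 138).
R = 26 + 0.4545 × (166 − 26) = 89.63 → 90
G = 188 + 0.4545 × (157 − 188) = 173.911 → 174
B = 156 + 0.4545 × (138 − 156) = 147.819 → 148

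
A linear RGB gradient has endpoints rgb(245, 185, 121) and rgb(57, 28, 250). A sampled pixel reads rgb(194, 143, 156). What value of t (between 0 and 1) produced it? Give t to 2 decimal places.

Invert the lerp on the R channel (largest span, 188): t = (194 − 245) / (57 − 245) = -51/-188 = 0.27128.
Check on G: (143 − 185)/(28 − 185) = 0.2675 ✓

0.27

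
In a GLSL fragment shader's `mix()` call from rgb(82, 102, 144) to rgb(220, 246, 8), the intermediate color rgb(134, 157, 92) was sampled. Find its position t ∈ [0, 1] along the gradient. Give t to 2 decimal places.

Invert the lerp on the G channel (largest span, 144): t = (157 − 102) / (246 − 102) = 55/144 = 0.38194.
Check on R: (134 − 82)/(220 − 82) = 0.3768 ✓

0.38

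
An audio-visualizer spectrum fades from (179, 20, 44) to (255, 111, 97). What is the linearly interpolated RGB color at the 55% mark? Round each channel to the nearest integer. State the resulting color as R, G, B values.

(221, 70, 73)

55% corresponds to t = 0.55.
R = 179 + 0.55 × (255 − 179) = 179 + 0.55 × 76 = 220.8 → 221
G = 20 + 0.55 × (111 − 20) = 20 + 0.55 × 91 = 70.05 → 70
B = 44 + 0.55 × (97 − 44) = 44 + 0.55 × 53 = 73.15 → 73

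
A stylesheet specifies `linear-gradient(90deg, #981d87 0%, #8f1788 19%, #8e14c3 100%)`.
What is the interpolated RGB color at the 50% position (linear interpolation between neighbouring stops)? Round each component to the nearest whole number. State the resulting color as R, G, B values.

50% lies between the 19% and 100% stops, so the local fraction is t = (50 − 19)/(100 − 19) = 31/81 ≈ 0.3827.
#8f1788 → (143, 23, 136); #8e14c3 → (142, 20, 195).
R = 143 + 0.3827 × (142 − 143) = 142.617 → 143
G = 23 + 0.3827 × (20 − 23) = 21.852 → 22
B = 136 + 0.3827 × (195 − 136) = 158.579 → 159

(143, 22, 159)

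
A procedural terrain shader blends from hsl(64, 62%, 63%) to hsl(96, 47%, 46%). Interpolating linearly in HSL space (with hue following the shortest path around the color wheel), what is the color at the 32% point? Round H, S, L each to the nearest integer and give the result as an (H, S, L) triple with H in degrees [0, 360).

Hue arc: Δh = 96 − 64 = 32° (|Δh| ≤ 180, already the shorter path).
H = 64 + 0.32 × (32) = 74.24 → 74°
S = 62 + 0.32 × (47 − 62) = 57.2 → 57%
L = 63 + 0.32 × (46 − 63) = 57.56 → 58%

(74, 57, 58)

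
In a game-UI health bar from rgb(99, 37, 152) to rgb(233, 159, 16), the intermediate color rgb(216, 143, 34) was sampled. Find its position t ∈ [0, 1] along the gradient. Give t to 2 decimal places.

Invert the lerp on the B channel (largest span, 136): t = (34 − 152) / (16 − 152) = -118/-136 = 0.86765.
Check on R: (216 − 99)/(233 − 99) = 0.8731 ✓

0.87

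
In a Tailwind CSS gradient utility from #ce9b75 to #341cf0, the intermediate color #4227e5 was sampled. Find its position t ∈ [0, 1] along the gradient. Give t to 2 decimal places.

0.91

Invert the lerp on the R channel (largest span, 154): t = (66 − 206) / (52 − 206) = -140/-154 = 0.90909.
Check on G: (39 − 155)/(28 − 155) = 0.9134 ✓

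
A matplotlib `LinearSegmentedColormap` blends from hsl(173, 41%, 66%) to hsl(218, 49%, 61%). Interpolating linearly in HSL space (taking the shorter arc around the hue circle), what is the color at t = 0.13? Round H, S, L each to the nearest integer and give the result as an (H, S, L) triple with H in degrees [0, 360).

(179, 42, 65)

Hue arc: Δh = 218 − 173 = 45° (|Δh| ≤ 180, already the shorter path).
H = 173 + 0.13 × (45) = 178.85 → 179°
S = 41 + 0.13 × (49 − 41) = 42.04 → 42%
L = 66 + 0.13 × (61 − 66) = 65.35 → 65%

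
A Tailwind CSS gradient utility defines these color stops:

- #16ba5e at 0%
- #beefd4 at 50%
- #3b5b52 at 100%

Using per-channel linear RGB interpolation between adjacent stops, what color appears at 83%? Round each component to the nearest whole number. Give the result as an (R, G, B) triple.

83% lies between the 50% and 100% stops, so the local fraction is t = (83 − 50)/(100 − 50) = 33/50 ≈ 0.66.
#beefd4 → (190, 239, 212); #3b5b52 → (59, 91, 82).
R = 190 + 0.66 × (59 − 190) = 103.54 → 104
G = 239 + 0.66 × (91 − 239) = 141.32 → 141
B = 212 + 0.66 × (82 − 212) = 126.2 → 126

(104, 141, 126)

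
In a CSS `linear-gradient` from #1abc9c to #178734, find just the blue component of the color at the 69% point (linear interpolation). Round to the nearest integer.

84

B₁ = 156 (from #1abc9c), B₂ = 52 (from #178734).
B = 156 + 0.69 × (52 − 156) = 84.24 → 84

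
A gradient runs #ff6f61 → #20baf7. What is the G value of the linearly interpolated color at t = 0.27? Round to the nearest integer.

G₁ = 111 (from #ff6f61), G₂ = 186 (from #20baf7).
G = 111 + 0.27 × (186 − 111) = 131.25 → 131

131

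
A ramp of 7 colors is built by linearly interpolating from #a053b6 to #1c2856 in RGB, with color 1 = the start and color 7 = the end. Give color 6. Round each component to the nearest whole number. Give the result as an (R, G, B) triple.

(50, 47, 102)

With 7 swatches and endpoints inclusive, swatch 6 sits at t = (6 − 1)/(7 − 1) = 5/6 ≈ 0.8333.
#a053b6 → (160, 83, 182); #1c2856 → (28, 40, 86).
R = 160 + 0.8333 × (28 − 160) = 50.004 → 50
G = 83 + 0.8333 × (40 − 83) = 47.168 → 47
B = 182 + 0.8333 × (86 − 182) = 102.003 → 102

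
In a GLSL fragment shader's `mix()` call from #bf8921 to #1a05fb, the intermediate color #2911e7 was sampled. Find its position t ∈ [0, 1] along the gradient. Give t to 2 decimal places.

Invert the lerp on the B channel (largest span, 218): t = (231 − 33) / (251 − 33) = 198/218 = 0.90826.
Check on R: (41 − 191)/(26 − 191) = 0.9091 ✓

0.91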